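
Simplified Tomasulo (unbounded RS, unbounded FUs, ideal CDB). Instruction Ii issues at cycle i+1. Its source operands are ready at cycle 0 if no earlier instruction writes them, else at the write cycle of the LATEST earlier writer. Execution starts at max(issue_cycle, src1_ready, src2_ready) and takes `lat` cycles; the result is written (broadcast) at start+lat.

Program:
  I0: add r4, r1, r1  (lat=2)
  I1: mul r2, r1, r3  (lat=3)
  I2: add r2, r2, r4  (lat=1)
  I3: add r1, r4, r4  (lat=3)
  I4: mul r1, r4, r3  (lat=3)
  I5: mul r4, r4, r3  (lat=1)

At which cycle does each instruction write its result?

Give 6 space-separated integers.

I0 add r4: issue@1 deps=(None,None) exec_start@1 write@3
I1 mul r2: issue@2 deps=(None,None) exec_start@2 write@5
I2 add r2: issue@3 deps=(1,0) exec_start@5 write@6
I3 add r1: issue@4 deps=(0,0) exec_start@4 write@7
I4 mul r1: issue@5 deps=(0,None) exec_start@5 write@8
I5 mul r4: issue@6 deps=(0,None) exec_start@6 write@7

Answer: 3 5 6 7 8 7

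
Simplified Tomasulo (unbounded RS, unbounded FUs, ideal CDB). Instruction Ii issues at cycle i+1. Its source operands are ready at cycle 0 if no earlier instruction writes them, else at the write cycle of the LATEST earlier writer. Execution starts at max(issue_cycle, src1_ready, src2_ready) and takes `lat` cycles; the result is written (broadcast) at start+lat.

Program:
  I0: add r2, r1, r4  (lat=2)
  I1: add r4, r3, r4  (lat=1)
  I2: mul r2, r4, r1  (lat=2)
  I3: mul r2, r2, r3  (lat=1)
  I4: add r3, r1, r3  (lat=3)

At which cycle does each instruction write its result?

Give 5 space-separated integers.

Answer: 3 3 5 6 8

Derivation:
I0 add r2: issue@1 deps=(None,None) exec_start@1 write@3
I1 add r4: issue@2 deps=(None,None) exec_start@2 write@3
I2 mul r2: issue@3 deps=(1,None) exec_start@3 write@5
I3 mul r2: issue@4 deps=(2,None) exec_start@5 write@6
I4 add r3: issue@5 deps=(None,None) exec_start@5 write@8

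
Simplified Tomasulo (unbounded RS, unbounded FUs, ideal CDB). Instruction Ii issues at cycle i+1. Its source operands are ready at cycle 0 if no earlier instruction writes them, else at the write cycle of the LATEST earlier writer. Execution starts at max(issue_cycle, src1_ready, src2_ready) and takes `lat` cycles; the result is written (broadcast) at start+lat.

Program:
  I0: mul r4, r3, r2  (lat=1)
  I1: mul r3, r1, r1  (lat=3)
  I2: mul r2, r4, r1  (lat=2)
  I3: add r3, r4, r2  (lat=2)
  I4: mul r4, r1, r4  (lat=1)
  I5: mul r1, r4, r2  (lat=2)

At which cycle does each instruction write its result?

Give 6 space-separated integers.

Answer: 2 5 5 7 6 8

Derivation:
I0 mul r4: issue@1 deps=(None,None) exec_start@1 write@2
I1 mul r3: issue@2 deps=(None,None) exec_start@2 write@5
I2 mul r2: issue@3 deps=(0,None) exec_start@3 write@5
I3 add r3: issue@4 deps=(0,2) exec_start@5 write@7
I4 mul r4: issue@5 deps=(None,0) exec_start@5 write@6
I5 mul r1: issue@6 deps=(4,2) exec_start@6 write@8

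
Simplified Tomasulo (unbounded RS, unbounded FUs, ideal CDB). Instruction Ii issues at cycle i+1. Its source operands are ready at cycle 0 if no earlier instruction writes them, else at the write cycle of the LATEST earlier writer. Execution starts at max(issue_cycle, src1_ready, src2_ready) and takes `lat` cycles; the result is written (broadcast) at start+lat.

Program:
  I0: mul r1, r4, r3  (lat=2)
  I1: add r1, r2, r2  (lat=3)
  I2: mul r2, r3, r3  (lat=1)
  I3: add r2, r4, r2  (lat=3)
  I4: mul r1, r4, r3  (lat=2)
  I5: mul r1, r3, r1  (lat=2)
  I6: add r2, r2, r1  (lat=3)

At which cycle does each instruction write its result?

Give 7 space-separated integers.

Answer: 3 5 4 7 7 9 12

Derivation:
I0 mul r1: issue@1 deps=(None,None) exec_start@1 write@3
I1 add r1: issue@2 deps=(None,None) exec_start@2 write@5
I2 mul r2: issue@3 deps=(None,None) exec_start@3 write@4
I3 add r2: issue@4 deps=(None,2) exec_start@4 write@7
I4 mul r1: issue@5 deps=(None,None) exec_start@5 write@7
I5 mul r1: issue@6 deps=(None,4) exec_start@7 write@9
I6 add r2: issue@7 deps=(3,5) exec_start@9 write@12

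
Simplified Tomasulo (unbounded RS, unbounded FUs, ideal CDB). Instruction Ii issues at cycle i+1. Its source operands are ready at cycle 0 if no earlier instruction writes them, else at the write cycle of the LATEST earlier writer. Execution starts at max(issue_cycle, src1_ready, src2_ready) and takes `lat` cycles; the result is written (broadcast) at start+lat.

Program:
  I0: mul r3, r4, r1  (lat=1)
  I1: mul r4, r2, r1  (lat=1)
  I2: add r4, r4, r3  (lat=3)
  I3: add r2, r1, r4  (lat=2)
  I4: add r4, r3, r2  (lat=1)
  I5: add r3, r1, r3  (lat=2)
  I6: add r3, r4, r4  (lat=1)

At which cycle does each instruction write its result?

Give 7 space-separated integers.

I0 mul r3: issue@1 deps=(None,None) exec_start@1 write@2
I1 mul r4: issue@2 deps=(None,None) exec_start@2 write@3
I2 add r4: issue@3 deps=(1,0) exec_start@3 write@6
I3 add r2: issue@4 deps=(None,2) exec_start@6 write@8
I4 add r4: issue@5 deps=(0,3) exec_start@8 write@9
I5 add r3: issue@6 deps=(None,0) exec_start@6 write@8
I6 add r3: issue@7 deps=(4,4) exec_start@9 write@10

Answer: 2 3 6 8 9 8 10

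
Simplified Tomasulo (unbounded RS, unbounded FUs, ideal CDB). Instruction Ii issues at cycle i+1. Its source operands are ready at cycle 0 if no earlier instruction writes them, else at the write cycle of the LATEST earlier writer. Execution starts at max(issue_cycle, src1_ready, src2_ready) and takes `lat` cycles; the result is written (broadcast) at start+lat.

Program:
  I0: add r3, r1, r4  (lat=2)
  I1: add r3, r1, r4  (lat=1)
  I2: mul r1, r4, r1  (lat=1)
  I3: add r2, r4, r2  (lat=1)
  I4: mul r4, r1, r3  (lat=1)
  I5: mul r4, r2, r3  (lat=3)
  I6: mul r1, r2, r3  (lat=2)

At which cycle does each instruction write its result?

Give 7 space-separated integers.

Answer: 3 3 4 5 6 9 9

Derivation:
I0 add r3: issue@1 deps=(None,None) exec_start@1 write@3
I1 add r3: issue@2 deps=(None,None) exec_start@2 write@3
I2 mul r1: issue@3 deps=(None,None) exec_start@3 write@4
I3 add r2: issue@4 deps=(None,None) exec_start@4 write@5
I4 mul r4: issue@5 deps=(2,1) exec_start@5 write@6
I5 mul r4: issue@6 deps=(3,1) exec_start@6 write@9
I6 mul r1: issue@7 deps=(3,1) exec_start@7 write@9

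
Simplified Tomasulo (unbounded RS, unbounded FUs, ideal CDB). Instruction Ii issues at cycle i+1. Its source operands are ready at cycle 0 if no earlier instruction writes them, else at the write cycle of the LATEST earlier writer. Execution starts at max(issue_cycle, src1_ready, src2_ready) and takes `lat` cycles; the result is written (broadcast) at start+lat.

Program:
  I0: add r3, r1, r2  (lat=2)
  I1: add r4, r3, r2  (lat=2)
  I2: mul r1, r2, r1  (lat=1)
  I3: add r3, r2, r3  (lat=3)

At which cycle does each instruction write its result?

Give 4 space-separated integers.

I0 add r3: issue@1 deps=(None,None) exec_start@1 write@3
I1 add r4: issue@2 deps=(0,None) exec_start@3 write@5
I2 mul r1: issue@3 deps=(None,None) exec_start@3 write@4
I3 add r3: issue@4 deps=(None,0) exec_start@4 write@7

Answer: 3 5 4 7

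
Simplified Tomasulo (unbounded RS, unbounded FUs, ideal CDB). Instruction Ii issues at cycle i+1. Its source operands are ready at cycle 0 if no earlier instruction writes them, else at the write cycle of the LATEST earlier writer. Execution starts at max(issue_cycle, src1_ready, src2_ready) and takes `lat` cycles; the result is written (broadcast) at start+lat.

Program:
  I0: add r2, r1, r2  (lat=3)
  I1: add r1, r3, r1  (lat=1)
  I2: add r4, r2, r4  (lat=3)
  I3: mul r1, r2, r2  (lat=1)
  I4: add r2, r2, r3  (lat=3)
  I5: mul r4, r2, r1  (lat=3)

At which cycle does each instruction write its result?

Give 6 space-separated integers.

Answer: 4 3 7 5 8 11

Derivation:
I0 add r2: issue@1 deps=(None,None) exec_start@1 write@4
I1 add r1: issue@2 deps=(None,None) exec_start@2 write@3
I2 add r4: issue@3 deps=(0,None) exec_start@4 write@7
I3 mul r1: issue@4 deps=(0,0) exec_start@4 write@5
I4 add r2: issue@5 deps=(0,None) exec_start@5 write@8
I5 mul r4: issue@6 deps=(4,3) exec_start@8 write@11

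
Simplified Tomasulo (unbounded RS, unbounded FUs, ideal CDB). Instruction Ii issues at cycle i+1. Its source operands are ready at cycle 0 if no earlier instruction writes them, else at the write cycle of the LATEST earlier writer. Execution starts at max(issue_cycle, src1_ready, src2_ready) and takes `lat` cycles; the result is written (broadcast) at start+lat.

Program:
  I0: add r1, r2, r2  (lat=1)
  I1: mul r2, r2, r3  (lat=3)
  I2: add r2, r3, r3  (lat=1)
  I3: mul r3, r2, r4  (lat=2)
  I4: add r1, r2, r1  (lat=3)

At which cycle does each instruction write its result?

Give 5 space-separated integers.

I0 add r1: issue@1 deps=(None,None) exec_start@1 write@2
I1 mul r2: issue@2 deps=(None,None) exec_start@2 write@5
I2 add r2: issue@3 deps=(None,None) exec_start@3 write@4
I3 mul r3: issue@4 deps=(2,None) exec_start@4 write@6
I4 add r1: issue@5 deps=(2,0) exec_start@5 write@8

Answer: 2 5 4 6 8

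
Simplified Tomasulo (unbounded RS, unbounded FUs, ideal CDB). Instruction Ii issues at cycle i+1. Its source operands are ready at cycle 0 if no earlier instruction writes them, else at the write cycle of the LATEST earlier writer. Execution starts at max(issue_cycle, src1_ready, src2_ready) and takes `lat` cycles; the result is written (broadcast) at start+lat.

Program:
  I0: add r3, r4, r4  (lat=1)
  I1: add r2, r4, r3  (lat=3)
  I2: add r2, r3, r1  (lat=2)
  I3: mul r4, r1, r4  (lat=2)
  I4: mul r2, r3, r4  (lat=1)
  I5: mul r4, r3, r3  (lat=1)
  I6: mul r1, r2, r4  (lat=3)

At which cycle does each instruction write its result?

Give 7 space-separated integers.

I0 add r3: issue@1 deps=(None,None) exec_start@1 write@2
I1 add r2: issue@2 deps=(None,0) exec_start@2 write@5
I2 add r2: issue@3 deps=(0,None) exec_start@3 write@5
I3 mul r4: issue@4 deps=(None,None) exec_start@4 write@6
I4 mul r2: issue@5 deps=(0,3) exec_start@6 write@7
I5 mul r4: issue@6 deps=(0,0) exec_start@6 write@7
I6 mul r1: issue@7 deps=(4,5) exec_start@7 write@10

Answer: 2 5 5 6 7 7 10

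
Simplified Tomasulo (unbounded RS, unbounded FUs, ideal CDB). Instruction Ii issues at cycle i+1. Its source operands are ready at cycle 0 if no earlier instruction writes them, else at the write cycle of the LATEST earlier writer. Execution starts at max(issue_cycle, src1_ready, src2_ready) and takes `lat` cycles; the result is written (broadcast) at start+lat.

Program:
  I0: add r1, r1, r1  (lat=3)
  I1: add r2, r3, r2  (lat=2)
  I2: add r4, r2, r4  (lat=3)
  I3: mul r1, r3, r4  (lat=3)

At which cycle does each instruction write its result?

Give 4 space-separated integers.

Answer: 4 4 7 10

Derivation:
I0 add r1: issue@1 deps=(None,None) exec_start@1 write@4
I1 add r2: issue@2 deps=(None,None) exec_start@2 write@4
I2 add r4: issue@3 deps=(1,None) exec_start@4 write@7
I3 mul r1: issue@4 deps=(None,2) exec_start@7 write@10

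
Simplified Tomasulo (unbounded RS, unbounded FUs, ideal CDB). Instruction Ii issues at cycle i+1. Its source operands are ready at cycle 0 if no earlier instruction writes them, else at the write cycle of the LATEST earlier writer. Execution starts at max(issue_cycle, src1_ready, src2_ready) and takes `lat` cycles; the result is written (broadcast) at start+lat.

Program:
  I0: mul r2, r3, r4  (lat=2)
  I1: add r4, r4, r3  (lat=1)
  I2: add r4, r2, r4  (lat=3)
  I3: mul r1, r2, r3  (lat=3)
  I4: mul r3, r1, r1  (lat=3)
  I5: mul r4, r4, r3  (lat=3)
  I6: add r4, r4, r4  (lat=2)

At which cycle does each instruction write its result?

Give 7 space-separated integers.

I0 mul r2: issue@1 deps=(None,None) exec_start@1 write@3
I1 add r4: issue@2 deps=(None,None) exec_start@2 write@3
I2 add r4: issue@3 deps=(0,1) exec_start@3 write@6
I3 mul r1: issue@4 deps=(0,None) exec_start@4 write@7
I4 mul r3: issue@5 deps=(3,3) exec_start@7 write@10
I5 mul r4: issue@6 deps=(2,4) exec_start@10 write@13
I6 add r4: issue@7 deps=(5,5) exec_start@13 write@15

Answer: 3 3 6 7 10 13 15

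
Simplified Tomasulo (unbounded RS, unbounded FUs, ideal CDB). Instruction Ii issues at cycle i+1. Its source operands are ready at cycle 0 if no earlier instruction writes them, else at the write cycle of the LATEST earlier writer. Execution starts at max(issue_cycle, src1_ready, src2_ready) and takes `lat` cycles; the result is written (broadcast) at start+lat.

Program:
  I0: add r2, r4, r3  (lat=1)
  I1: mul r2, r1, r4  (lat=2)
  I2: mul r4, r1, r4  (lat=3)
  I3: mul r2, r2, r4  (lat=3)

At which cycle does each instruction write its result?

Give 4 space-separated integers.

I0 add r2: issue@1 deps=(None,None) exec_start@1 write@2
I1 mul r2: issue@2 deps=(None,None) exec_start@2 write@4
I2 mul r4: issue@3 deps=(None,None) exec_start@3 write@6
I3 mul r2: issue@4 deps=(1,2) exec_start@6 write@9

Answer: 2 4 6 9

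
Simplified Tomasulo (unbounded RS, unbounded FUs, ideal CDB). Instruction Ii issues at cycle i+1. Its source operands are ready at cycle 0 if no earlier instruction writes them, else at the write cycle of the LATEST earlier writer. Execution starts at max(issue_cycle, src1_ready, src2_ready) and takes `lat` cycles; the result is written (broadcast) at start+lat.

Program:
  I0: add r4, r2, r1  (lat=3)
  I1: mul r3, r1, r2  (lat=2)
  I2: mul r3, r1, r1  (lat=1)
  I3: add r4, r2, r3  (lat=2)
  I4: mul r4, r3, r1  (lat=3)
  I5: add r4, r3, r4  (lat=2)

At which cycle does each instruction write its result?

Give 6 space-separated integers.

Answer: 4 4 4 6 8 10

Derivation:
I0 add r4: issue@1 deps=(None,None) exec_start@1 write@4
I1 mul r3: issue@2 deps=(None,None) exec_start@2 write@4
I2 mul r3: issue@3 deps=(None,None) exec_start@3 write@4
I3 add r4: issue@4 deps=(None,2) exec_start@4 write@6
I4 mul r4: issue@5 deps=(2,None) exec_start@5 write@8
I5 add r4: issue@6 deps=(2,4) exec_start@8 write@10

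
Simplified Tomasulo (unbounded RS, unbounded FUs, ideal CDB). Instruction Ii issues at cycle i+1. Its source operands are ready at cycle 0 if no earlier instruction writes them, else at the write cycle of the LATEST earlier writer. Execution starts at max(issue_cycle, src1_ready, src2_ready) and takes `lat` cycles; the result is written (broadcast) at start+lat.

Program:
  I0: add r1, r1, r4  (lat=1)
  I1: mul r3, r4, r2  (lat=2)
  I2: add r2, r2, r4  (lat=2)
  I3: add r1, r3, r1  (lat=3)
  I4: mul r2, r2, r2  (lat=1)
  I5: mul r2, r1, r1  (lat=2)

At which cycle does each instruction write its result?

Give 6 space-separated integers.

I0 add r1: issue@1 deps=(None,None) exec_start@1 write@2
I1 mul r3: issue@2 deps=(None,None) exec_start@2 write@4
I2 add r2: issue@3 deps=(None,None) exec_start@3 write@5
I3 add r1: issue@4 deps=(1,0) exec_start@4 write@7
I4 mul r2: issue@5 deps=(2,2) exec_start@5 write@6
I5 mul r2: issue@6 deps=(3,3) exec_start@7 write@9

Answer: 2 4 5 7 6 9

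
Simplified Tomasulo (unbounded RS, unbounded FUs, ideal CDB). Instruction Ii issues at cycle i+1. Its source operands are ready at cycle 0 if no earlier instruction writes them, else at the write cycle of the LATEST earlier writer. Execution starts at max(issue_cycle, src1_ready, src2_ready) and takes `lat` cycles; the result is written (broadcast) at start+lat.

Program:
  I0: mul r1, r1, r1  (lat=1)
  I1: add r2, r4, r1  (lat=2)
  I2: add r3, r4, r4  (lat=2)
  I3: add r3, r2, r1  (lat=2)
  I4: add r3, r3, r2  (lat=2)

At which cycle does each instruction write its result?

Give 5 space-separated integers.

I0 mul r1: issue@1 deps=(None,None) exec_start@1 write@2
I1 add r2: issue@2 deps=(None,0) exec_start@2 write@4
I2 add r3: issue@3 deps=(None,None) exec_start@3 write@5
I3 add r3: issue@4 deps=(1,0) exec_start@4 write@6
I4 add r3: issue@5 deps=(3,1) exec_start@6 write@8

Answer: 2 4 5 6 8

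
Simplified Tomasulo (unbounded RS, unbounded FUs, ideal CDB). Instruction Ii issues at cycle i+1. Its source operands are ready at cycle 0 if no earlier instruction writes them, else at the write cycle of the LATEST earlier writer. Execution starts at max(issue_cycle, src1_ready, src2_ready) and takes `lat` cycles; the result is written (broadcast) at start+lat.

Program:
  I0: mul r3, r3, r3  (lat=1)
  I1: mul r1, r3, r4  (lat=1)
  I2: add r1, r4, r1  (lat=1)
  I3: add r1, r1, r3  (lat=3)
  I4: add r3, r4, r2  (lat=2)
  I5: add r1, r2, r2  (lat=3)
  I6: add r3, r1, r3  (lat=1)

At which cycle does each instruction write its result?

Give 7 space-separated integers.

Answer: 2 3 4 7 7 9 10

Derivation:
I0 mul r3: issue@1 deps=(None,None) exec_start@1 write@2
I1 mul r1: issue@2 deps=(0,None) exec_start@2 write@3
I2 add r1: issue@3 deps=(None,1) exec_start@3 write@4
I3 add r1: issue@4 deps=(2,0) exec_start@4 write@7
I4 add r3: issue@5 deps=(None,None) exec_start@5 write@7
I5 add r1: issue@6 deps=(None,None) exec_start@6 write@9
I6 add r3: issue@7 deps=(5,4) exec_start@9 write@10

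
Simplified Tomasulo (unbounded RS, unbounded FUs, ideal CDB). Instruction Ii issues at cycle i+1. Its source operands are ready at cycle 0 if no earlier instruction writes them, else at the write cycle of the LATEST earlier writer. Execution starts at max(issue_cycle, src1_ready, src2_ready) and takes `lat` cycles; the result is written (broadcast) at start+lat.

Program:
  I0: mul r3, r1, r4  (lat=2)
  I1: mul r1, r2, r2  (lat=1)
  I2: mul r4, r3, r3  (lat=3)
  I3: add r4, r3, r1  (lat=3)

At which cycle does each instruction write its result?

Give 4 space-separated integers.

I0 mul r3: issue@1 deps=(None,None) exec_start@1 write@3
I1 mul r1: issue@2 deps=(None,None) exec_start@2 write@3
I2 mul r4: issue@3 deps=(0,0) exec_start@3 write@6
I3 add r4: issue@4 deps=(0,1) exec_start@4 write@7

Answer: 3 3 6 7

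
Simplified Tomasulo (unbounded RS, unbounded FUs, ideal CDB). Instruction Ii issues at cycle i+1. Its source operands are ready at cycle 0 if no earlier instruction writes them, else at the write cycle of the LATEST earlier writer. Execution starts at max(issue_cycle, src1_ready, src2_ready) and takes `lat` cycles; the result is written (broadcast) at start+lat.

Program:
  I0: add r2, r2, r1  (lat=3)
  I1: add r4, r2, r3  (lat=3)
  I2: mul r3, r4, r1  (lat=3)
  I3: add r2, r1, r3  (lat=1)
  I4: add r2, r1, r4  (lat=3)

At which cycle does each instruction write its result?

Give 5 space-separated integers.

I0 add r2: issue@1 deps=(None,None) exec_start@1 write@4
I1 add r4: issue@2 deps=(0,None) exec_start@4 write@7
I2 mul r3: issue@3 deps=(1,None) exec_start@7 write@10
I3 add r2: issue@4 deps=(None,2) exec_start@10 write@11
I4 add r2: issue@5 deps=(None,1) exec_start@7 write@10

Answer: 4 7 10 11 10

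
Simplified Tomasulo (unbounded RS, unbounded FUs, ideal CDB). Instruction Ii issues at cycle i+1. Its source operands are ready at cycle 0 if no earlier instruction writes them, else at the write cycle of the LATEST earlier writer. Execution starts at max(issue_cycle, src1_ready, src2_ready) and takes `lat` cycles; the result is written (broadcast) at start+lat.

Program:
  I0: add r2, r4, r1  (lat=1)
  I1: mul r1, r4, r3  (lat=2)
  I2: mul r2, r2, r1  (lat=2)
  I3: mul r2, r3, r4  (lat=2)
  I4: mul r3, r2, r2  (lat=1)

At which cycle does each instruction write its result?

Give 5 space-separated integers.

I0 add r2: issue@1 deps=(None,None) exec_start@1 write@2
I1 mul r1: issue@2 deps=(None,None) exec_start@2 write@4
I2 mul r2: issue@3 deps=(0,1) exec_start@4 write@6
I3 mul r2: issue@4 deps=(None,None) exec_start@4 write@6
I4 mul r3: issue@5 deps=(3,3) exec_start@6 write@7

Answer: 2 4 6 6 7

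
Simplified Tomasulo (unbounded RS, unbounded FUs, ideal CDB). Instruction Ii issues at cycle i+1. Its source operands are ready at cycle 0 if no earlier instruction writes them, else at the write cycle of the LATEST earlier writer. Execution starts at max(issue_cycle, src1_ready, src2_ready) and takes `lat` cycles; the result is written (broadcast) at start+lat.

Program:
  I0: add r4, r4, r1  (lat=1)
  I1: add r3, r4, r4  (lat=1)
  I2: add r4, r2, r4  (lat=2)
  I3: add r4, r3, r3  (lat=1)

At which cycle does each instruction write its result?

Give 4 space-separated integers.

Answer: 2 3 5 5

Derivation:
I0 add r4: issue@1 deps=(None,None) exec_start@1 write@2
I1 add r3: issue@2 deps=(0,0) exec_start@2 write@3
I2 add r4: issue@3 deps=(None,0) exec_start@3 write@5
I3 add r4: issue@4 deps=(1,1) exec_start@4 write@5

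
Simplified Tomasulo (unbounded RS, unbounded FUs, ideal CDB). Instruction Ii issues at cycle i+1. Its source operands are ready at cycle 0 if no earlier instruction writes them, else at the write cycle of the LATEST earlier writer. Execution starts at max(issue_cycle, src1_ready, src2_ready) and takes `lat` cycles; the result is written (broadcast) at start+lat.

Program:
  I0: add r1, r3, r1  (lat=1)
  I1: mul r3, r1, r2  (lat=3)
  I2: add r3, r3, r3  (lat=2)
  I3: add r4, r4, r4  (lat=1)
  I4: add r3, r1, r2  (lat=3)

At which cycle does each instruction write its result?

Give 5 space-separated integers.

I0 add r1: issue@1 deps=(None,None) exec_start@1 write@2
I1 mul r3: issue@2 deps=(0,None) exec_start@2 write@5
I2 add r3: issue@3 deps=(1,1) exec_start@5 write@7
I3 add r4: issue@4 deps=(None,None) exec_start@4 write@5
I4 add r3: issue@5 deps=(0,None) exec_start@5 write@8

Answer: 2 5 7 5 8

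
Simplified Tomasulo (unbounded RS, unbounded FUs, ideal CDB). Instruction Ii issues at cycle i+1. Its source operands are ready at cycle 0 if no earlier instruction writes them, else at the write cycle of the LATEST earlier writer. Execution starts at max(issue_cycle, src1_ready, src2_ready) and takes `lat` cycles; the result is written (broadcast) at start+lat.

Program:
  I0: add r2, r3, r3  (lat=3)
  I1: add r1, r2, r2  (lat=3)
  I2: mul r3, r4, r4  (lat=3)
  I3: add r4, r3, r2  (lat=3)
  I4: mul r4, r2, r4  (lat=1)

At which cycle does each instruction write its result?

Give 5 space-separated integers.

I0 add r2: issue@1 deps=(None,None) exec_start@1 write@4
I1 add r1: issue@2 deps=(0,0) exec_start@4 write@7
I2 mul r3: issue@3 deps=(None,None) exec_start@3 write@6
I3 add r4: issue@4 deps=(2,0) exec_start@6 write@9
I4 mul r4: issue@5 deps=(0,3) exec_start@9 write@10

Answer: 4 7 6 9 10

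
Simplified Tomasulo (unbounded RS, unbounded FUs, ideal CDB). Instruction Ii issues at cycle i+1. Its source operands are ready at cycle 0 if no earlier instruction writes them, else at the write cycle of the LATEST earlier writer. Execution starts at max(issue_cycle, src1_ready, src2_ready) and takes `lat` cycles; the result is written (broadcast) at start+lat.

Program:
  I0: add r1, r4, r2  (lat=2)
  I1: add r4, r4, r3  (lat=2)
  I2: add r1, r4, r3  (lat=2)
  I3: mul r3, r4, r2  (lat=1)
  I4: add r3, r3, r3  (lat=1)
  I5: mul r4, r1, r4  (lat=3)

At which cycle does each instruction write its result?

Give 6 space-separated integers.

I0 add r1: issue@1 deps=(None,None) exec_start@1 write@3
I1 add r4: issue@2 deps=(None,None) exec_start@2 write@4
I2 add r1: issue@3 deps=(1,None) exec_start@4 write@6
I3 mul r3: issue@4 deps=(1,None) exec_start@4 write@5
I4 add r3: issue@5 deps=(3,3) exec_start@5 write@6
I5 mul r4: issue@6 deps=(2,1) exec_start@6 write@9

Answer: 3 4 6 5 6 9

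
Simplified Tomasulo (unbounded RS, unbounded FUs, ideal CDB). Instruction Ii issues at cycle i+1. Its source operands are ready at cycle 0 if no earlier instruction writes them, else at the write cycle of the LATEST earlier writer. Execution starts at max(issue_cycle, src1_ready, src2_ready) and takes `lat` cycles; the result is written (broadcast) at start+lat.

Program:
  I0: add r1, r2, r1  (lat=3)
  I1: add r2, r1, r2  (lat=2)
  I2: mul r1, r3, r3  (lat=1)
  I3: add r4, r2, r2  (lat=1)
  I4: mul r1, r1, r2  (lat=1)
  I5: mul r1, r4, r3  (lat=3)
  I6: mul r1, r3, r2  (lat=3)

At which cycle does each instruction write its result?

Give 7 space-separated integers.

Answer: 4 6 4 7 7 10 10

Derivation:
I0 add r1: issue@1 deps=(None,None) exec_start@1 write@4
I1 add r2: issue@2 deps=(0,None) exec_start@4 write@6
I2 mul r1: issue@3 deps=(None,None) exec_start@3 write@4
I3 add r4: issue@4 deps=(1,1) exec_start@6 write@7
I4 mul r1: issue@5 deps=(2,1) exec_start@6 write@7
I5 mul r1: issue@6 deps=(3,None) exec_start@7 write@10
I6 mul r1: issue@7 deps=(None,1) exec_start@7 write@10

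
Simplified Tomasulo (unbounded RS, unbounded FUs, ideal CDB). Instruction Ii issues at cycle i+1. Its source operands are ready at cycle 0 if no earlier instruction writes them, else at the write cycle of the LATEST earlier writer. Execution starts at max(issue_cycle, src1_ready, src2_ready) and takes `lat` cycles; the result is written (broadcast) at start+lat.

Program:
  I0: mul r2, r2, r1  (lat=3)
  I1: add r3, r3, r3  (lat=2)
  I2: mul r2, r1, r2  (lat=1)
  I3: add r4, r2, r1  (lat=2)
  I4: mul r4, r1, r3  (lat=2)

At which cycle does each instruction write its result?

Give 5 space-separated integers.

I0 mul r2: issue@1 deps=(None,None) exec_start@1 write@4
I1 add r3: issue@2 deps=(None,None) exec_start@2 write@4
I2 mul r2: issue@3 deps=(None,0) exec_start@4 write@5
I3 add r4: issue@4 deps=(2,None) exec_start@5 write@7
I4 mul r4: issue@5 deps=(None,1) exec_start@5 write@7

Answer: 4 4 5 7 7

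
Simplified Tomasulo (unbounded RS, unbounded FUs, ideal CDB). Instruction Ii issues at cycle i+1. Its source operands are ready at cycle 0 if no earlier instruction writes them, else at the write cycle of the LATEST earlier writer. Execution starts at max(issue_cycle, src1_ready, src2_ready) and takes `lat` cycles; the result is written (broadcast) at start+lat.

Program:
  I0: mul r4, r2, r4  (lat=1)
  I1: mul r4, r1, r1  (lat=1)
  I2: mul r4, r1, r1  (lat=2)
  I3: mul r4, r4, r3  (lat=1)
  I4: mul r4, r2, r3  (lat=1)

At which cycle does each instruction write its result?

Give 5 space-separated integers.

Answer: 2 3 5 6 6

Derivation:
I0 mul r4: issue@1 deps=(None,None) exec_start@1 write@2
I1 mul r4: issue@2 deps=(None,None) exec_start@2 write@3
I2 mul r4: issue@3 deps=(None,None) exec_start@3 write@5
I3 mul r4: issue@4 deps=(2,None) exec_start@5 write@6
I4 mul r4: issue@5 deps=(None,None) exec_start@5 write@6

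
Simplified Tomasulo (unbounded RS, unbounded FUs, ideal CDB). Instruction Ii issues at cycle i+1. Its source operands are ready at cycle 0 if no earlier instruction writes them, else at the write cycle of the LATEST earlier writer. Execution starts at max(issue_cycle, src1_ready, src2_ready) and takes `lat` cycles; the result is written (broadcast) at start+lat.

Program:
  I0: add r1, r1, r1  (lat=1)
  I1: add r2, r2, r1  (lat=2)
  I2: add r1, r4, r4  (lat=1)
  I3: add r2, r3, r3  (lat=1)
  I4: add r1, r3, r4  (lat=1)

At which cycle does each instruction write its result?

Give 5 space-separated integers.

I0 add r1: issue@1 deps=(None,None) exec_start@1 write@2
I1 add r2: issue@2 deps=(None,0) exec_start@2 write@4
I2 add r1: issue@3 deps=(None,None) exec_start@3 write@4
I3 add r2: issue@4 deps=(None,None) exec_start@4 write@5
I4 add r1: issue@5 deps=(None,None) exec_start@5 write@6

Answer: 2 4 4 5 6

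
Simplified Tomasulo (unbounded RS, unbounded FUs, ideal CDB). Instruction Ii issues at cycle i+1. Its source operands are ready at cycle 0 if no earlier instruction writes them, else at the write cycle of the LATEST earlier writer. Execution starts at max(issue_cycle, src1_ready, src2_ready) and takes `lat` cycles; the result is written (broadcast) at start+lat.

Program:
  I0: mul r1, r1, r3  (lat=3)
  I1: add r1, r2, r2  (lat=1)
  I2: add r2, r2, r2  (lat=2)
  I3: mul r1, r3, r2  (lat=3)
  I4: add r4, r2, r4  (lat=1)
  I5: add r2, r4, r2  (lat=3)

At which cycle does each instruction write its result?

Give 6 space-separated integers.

I0 mul r1: issue@1 deps=(None,None) exec_start@1 write@4
I1 add r1: issue@2 deps=(None,None) exec_start@2 write@3
I2 add r2: issue@3 deps=(None,None) exec_start@3 write@5
I3 mul r1: issue@4 deps=(None,2) exec_start@5 write@8
I4 add r4: issue@5 deps=(2,None) exec_start@5 write@6
I5 add r2: issue@6 deps=(4,2) exec_start@6 write@9

Answer: 4 3 5 8 6 9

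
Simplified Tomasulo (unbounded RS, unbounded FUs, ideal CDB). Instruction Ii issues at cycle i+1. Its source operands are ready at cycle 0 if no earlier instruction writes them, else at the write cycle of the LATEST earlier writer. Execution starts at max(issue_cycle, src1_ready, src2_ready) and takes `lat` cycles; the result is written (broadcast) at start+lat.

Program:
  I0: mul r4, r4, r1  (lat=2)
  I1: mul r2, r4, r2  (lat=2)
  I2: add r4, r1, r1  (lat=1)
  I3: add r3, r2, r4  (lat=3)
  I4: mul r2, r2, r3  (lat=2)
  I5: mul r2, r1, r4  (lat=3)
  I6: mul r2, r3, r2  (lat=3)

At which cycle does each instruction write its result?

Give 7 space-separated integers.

I0 mul r4: issue@1 deps=(None,None) exec_start@1 write@3
I1 mul r2: issue@2 deps=(0,None) exec_start@3 write@5
I2 add r4: issue@3 deps=(None,None) exec_start@3 write@4
I3 add r3: issue@4 deps=(1,2) exec_start@5 write@8
I4 mul r2: issue@5 deps=(1,3) exec_start@8 write@10
I5 mul r2: issue@6 deps=(None,2) exec_start@6 write@9
I6 mul r2: issue@7 deps=(3,5) exec_start@9 write@12

Answer: 3 5 4 8 10 9 12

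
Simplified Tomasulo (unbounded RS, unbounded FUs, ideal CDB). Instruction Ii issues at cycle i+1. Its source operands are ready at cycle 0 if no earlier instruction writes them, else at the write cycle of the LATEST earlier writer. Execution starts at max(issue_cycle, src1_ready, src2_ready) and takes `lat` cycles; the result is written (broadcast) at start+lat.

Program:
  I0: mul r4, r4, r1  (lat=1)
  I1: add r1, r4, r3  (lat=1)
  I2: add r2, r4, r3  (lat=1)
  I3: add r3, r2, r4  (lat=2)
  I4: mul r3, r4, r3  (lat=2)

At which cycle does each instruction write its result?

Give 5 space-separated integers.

I0 mul r4: issue@1 deps=(None,None) exec_start@1 write@2
I1 add r1: issue@2 deps=(0,None) exec_start@2 write@3
I2 add r2: issue@3 deps=(0,None) exec_start@3 write@4
I3 add r3: issue@4 deps=(2,0) exec_start@4 write@6
I4 mul r3: issue@5 deps=(0,3) exec_start@6 write@8

Answer: 2 3 4 6 8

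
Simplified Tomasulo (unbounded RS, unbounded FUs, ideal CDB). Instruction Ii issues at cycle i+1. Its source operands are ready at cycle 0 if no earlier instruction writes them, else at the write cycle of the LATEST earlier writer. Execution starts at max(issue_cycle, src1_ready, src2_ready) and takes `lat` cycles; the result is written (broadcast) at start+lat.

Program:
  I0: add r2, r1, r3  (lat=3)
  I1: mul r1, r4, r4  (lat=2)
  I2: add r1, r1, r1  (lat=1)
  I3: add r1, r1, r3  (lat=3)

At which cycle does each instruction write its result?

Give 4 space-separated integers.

I0 add r2: issue@1 deps=(None,None) exec_start@1 write@4
I1 mul r1: issue@2 deps=(None,None) exec_start@2 write@4
I2 add r1: issue@3 deps=(1,1) exec_start@4 write@5
I3 add r1: issue@4 deps=(2,None) exec_start@5 write@8

Answer: 4 4 5 8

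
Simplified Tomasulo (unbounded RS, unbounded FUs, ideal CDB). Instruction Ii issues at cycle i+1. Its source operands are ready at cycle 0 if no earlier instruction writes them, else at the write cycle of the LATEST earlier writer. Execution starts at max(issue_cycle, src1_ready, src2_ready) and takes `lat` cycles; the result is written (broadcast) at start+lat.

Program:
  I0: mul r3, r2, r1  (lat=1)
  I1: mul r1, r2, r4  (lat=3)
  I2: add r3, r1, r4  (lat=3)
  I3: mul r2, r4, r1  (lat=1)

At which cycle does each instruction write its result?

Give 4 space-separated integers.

Answer: 2 5 8 6

Derivation:
I0 mul r3: issue@1 deps=(None,None) exec_start@1 write@2
I1 mul r1: issue@2 deps=(None,None) exec_start@2 write@5
I2 add r3: issue@3 deps=(1,None) exec_start@5 write@8
I3 mul r2: issue@4 deps=(None,1) exec_start@5 write@6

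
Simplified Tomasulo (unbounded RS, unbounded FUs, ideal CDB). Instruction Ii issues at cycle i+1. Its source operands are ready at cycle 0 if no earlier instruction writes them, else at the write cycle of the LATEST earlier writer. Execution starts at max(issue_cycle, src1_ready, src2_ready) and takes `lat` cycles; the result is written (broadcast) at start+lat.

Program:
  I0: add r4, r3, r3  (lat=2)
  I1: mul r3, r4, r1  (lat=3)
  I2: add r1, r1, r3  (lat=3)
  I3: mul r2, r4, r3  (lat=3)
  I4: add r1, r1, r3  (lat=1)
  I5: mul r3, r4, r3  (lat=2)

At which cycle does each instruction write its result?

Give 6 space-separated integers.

I0 add r4: issue@1 deps=(None,None) exec_start@1 write@3
I1 mul r3: issue@2 deps=(0,None) exec_start@3 write@6
I2 add r1: issue@3 deps=(None,1) exec_start@6 write@9
I3 mul r2: issue@4 deps=(0,1) exec_start@6 write@9
I4 add r1: issue@5 deps=(2,1) exec_start@9 write@10
I5 mul r3: issue@6 deps=(0,1) exec_start@6 write@8

Answer: 3 6 9 9 10 8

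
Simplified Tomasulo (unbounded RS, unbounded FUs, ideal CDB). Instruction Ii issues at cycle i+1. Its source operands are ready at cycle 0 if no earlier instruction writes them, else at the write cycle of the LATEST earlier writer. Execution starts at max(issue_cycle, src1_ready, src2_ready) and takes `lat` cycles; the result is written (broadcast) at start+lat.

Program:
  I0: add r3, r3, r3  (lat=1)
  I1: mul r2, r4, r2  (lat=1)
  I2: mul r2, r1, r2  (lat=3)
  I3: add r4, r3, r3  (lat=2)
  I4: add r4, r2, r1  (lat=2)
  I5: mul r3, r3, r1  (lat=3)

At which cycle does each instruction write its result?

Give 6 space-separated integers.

I0 add r3: issue@1 deps=(None,None) exec_start@1 write@2
I1 mul r2: issue@2 deps=(None,None) exec_start@2 write@3
I2 mul r2: issue@3 deps=(None,1) exec_start@3 write@6
I3 add r4: issue@4 deps=(0,0) exec_start@4 write@6
I4 add r4: issue@5 deps=(2,None) exec_start@6 write@8
I5 mul r3: issue@6 deps=(0,None) exec_start@6 write@9

Answer: 2 3 6 6 8 9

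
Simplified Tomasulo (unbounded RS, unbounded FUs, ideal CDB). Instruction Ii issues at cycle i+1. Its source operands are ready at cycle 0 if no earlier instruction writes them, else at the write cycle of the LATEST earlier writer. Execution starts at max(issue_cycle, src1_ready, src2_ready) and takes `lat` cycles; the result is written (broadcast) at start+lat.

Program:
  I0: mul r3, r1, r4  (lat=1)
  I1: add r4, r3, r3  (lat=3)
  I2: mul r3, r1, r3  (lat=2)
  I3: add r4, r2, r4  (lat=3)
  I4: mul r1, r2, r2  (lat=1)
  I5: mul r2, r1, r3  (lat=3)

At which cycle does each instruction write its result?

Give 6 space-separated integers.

I0 mul r3: issue@1 deps=(None,None) exec_start@1 write@2
I1 add r4: issue@2 deps=(0,0) exec_start@2 write@5
I2 mul r3: issue@3 deps=(None,0) exec_start@3 write@5
I3 add r4: issue@4 deps=(None,1) exec_start@5 write@8
I4 mul r1: issue@5 deps=(None,None) exec_start@5 write@6
I5 mul r2: issue@6 deps=(4,2) exec_start@6 write@9

Answer: 2 5 5 8 6 9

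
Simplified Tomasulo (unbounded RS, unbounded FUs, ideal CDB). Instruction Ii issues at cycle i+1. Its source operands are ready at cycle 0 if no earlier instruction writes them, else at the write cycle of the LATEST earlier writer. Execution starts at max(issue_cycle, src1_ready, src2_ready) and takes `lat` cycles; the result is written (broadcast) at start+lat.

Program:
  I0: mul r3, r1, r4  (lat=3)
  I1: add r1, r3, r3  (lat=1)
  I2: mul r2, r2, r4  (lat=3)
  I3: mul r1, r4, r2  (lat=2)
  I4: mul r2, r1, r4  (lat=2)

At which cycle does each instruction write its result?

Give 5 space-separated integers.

Answer: 4 5 6 8 10

Derivation:
I0 mul r3: issue@1 deps=(None,None) exec_start@1 write@4
I1 add r1: issue@2 deps=(0,0) exec_start@4 write@5
I2 mul r2: issue@3 deps=(None,None) exec_start@3 write@6
I3 mul r1: issue@4 deps=(None,2) exec_start@6 write@8
I4 mul r2: issue@5 deps=(3,None) exec_start@8 write@10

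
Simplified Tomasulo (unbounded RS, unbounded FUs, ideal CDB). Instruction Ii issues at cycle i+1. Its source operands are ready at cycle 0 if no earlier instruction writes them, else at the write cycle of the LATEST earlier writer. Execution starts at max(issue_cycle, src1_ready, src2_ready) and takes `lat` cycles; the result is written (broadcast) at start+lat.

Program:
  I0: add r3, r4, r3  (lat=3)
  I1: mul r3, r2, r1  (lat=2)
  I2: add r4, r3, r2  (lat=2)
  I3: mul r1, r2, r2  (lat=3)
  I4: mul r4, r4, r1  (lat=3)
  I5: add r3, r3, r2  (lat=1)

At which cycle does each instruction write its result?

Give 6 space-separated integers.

Answer: 4 4 6 7 10 7

Derivation:
I0 add r3: issue@1 deps=(None,None) exec_start@1 write@4
I1 mul r3: issue@2 deps=(None,None) exec_start@2 write@4
I2 add r4: issue@3 deps=(1,None) exec_start@4 write@6
I3 mul r1: issue@4 deps=(None,None) exec_start@4 write@7
I4 mul r4: issue@5 deps=(2,3) exec_start@7 write@10
I5 add r3: issue@6 deps=(1,None) exec_start@6 write@7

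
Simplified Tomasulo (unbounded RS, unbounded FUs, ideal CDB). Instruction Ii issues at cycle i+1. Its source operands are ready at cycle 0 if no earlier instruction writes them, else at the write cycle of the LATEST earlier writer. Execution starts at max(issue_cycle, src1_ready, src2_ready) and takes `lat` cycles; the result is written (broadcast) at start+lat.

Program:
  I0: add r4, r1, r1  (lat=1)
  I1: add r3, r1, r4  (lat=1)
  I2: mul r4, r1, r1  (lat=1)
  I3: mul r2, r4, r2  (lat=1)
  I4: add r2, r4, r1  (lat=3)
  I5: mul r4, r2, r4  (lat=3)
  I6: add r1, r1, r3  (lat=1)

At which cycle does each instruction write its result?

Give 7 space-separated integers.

Answer: 2 3 4 5 8 11 8

Derivation:
I0 add r4: issue@1 deps=(None,None) exec_start@1 write@2
I1 add r3: issue@2 deps=(None,0) exec_start@2 write@3
I2 mul r4: issue@3 deps=(None,None) exec_start@3 write@4
I3 mul r2: issue@4 deps=(2,None) exec_start@4 write@5
I4 add r2: issue@5 deps=(2,None) exec_start@5 write@8
I5 mul r4: issue@6 deps=(4,2) exec_start@8 write@11
I6 add r1: issue@7 deps=(None,1) exec_start@7 write@8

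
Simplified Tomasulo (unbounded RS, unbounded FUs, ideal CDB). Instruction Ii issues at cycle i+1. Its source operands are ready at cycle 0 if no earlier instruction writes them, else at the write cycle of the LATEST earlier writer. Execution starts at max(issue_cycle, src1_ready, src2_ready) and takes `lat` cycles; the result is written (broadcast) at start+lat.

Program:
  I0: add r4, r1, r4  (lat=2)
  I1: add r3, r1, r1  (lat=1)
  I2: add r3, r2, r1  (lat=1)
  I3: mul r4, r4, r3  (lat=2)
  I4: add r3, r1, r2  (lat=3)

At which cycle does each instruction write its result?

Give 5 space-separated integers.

Answer: 3 3 4 6 8

Derivation:
I0 add r4: issue@1 deps=(None,None) exec_start@1 write@3
I1 add r3: issue@2 deps=(None,None) exec_start@2 write@3
I2 add r3: issue@3 deps=(None,None) exec_start@3 write@4
I3 mul r4: issue@4 deps=(0,2) exec_start@4 write@6
I4 add r3: issue@5 deps=(None,None) exec_start@5 write@8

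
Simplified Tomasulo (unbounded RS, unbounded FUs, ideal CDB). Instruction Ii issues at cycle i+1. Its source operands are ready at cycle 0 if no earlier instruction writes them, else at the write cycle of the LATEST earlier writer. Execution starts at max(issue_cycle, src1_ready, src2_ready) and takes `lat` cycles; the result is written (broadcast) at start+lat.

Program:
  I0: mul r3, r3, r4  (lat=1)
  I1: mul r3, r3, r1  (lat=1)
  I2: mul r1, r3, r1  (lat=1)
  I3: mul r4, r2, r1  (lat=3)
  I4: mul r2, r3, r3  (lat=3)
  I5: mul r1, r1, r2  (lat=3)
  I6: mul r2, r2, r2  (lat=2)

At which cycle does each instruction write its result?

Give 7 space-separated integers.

I0 mul r3: issue@1 deps=(None,None) exec_start@1 write@2
I1 mul r3: issue@2 deps=(0,None) exec_start@2 write@3
I2 mul r1: issue@3 deps=(1,None) exec_start@3 write@4
I3 mul r4: issue@4 deps=(None,2) exec_start@4 write@7
I4 mul r2: issue@5 deps=(1,1) exec_start@5 write@8
I5 mul r1: issue@6 deps=(2,4) exec_start@8 write@11
I6 mul r2: issue@7 deps=(4,4) exec_start@8 write@10

Answer: 2 3 4 7 8 11 10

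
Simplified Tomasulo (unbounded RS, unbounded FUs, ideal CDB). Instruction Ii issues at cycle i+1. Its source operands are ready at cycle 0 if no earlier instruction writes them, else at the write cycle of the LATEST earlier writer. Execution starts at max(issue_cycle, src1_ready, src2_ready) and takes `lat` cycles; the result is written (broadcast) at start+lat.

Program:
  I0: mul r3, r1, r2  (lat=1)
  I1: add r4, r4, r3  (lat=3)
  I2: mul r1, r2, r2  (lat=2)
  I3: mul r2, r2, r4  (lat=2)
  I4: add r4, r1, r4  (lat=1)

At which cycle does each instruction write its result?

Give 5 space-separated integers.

Answer: 2 5 5 7 6

Derivation:
I0 mul r3: issue@1 deps=(None,None) exec_start@1 write@2
I1 add r4: issue@2 deps=(None,0) exec_start@2 write@5
I2 mul r1: issue@3 deps=(None,None) exec_start@3 write@5
I3 mul r2: issue@4 deps=(None,1) exec_start@5 write@7
I4 add r4: issue@5 deps=(2,1) exec_start@5 write@6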